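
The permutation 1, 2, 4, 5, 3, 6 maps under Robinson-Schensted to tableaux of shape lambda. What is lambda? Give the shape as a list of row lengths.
Row-insert each entry into an empty tableau.

After inserting 1: P = [[1]].
After inserting 2: P = [[1, 2]].
After inserting 4: P = [[1, 2, 4]].
After inserting 5: P = [[1, 2, 4, 5]].
After inserting 3: P = [[1, 2, 3, 5], [4]].
After inserting 6: P = [[1, 2, 3, 5, 6], [4]].

The final insertion tableau P = [[1, 2, 3, 5, 6], [4]] has shape [5, 1].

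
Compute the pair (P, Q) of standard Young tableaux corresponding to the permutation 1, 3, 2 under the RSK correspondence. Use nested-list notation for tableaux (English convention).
P = [[1, 2], [3]], Q = [[1, 2], [3]]

Insert each entry of the permutation into P by Schensted row insertion, recording in Q the position of each new cell.

After inserting 1: P = [[1]].
After inserting 3: P = [[1, 3]].
After inserting 2: P = [[1, 2], [3]].

So P = [[1, 2], [3]], Q = [[1, 2], [3]].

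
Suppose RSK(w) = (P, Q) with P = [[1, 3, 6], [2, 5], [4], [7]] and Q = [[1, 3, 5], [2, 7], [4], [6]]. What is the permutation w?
7 4 5 2 6 1 3

Reverse the RSK construction: for i from n down to 1, find the cell of Q containing i, remove the entry at that cell from P, and reverse-bump it up through P; the value ejected from row 1 is w(i).

Step i=7: Q has 7 at row 2, column 2; remove 5 from row 2 of P and reverse-bump: 5 enters row 1 and ejects 3. So w(7) = 3. P is now [[1, 5, 6], [2], [4], [7]].
Step i=6: Q has 6 at row 4, column 1; remove 7 from row 4 of P and reverse-bump: 7 enters row 3 and ejects 4; 4 enters row 2 and ejects 2; 2 enters row 1 and ejects 1. So w(6) = 1. P is now [[2, 5, 6], [4], [7]].
Step i=5: Q has 5 at row 1, column 3; remove that cell from P, ejecting 6. So w(5) = 6. P is now [[2, 5], [4], [7]].
Step i=4: Q has 4 at row 3, column 1; remove 7 from row 3 of P and reverse-bump: 7 enters row 2 and ejects 4; 4 enters row 1 and ejects 2. So w(4) = 2. P is now [[4, 5], [7]].
Step i=3: Q has 3 at row 1, column 2; remove that cell from P, ejecting 5. So w(3) = 5. P is now [[4], [7]].
Step i=2: Q has 2 at row 2, column 1; remove 7 from row 2 of P and reverse-bump: 7 enters row 1 and ejects 4. So w(2) = 4. P is now [[7]].
Step i=1: Q has 1 at row 1, column 1; remove that cell from P, ejecting 7. So w(1) = 7. P is now [].

So w = 7 4 5 2 6 1 3.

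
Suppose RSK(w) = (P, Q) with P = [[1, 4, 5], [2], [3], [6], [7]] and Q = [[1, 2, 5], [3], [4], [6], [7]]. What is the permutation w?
3 7 6 4 5 2 1

Reverse the RSK construction: for i from n down to 1, find the cell of Q containing i, remove the entry at that cell from P, and reverse-bump it up through P; the value ejected from row 1 is w(i).

Step i=7: Q has 7 at row 5, column 1; remove 7 from row 5 of P and reverse-bump: 7 enters row 4 and ejects 6; 6 enters row 3 and ejects 3; 3 enters row 2 and ejects 2; 2 enters row 1 and ejects 1. So w(7) = 1. P is now [[2, 4, 5], [3], [6], [7]].
Step i=6: Q has 6 at row 4, column 1; remove 7 from row 4 of P and reverse-bump: 7 enters row 3 and ejects 6; 6 enters row 2 and ejects 3; 3 enters row 1 and ejects 2. So w(6) = 2. P is now [[3, 4, 5], [6], [7]].
Step i=5: Q has 5 at row 1, column 3; remove that cell from P, ejecting 5. So w(5) = 5. P is now [[3, 4], [6], [7]].
Step i=4: Q has 4 at row 3, column 1; remove 7 from row 3 of P and reverse-bump: 7 enters row 2 and ejects 6; 6 enters row 1 and ejects 4. So w(4) = 4. P is now [[3, 6], [7]].
Step i=3: Q has 3 at row 2, column 1; remove 7 from row 2 of P and reverse-bump: 7 enters row 1 and ejects 6. So w(3) = 6. P is now [[3, 7]].
Step i=2: Q has 2 at row 1, column 2; remove that cell from P, ejecting 7. So w(2) = 7. P is now [[3]].
Step i=1: Q has 1 at row 1, column 1; remove that cell from P, ejecting 3. So w(1) = 3. P is now [].

So w = 3 7 6 4 5 2 1.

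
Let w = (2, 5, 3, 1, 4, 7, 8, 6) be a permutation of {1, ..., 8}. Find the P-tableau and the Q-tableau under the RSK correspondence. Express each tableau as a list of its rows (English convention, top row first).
P = [[1, 3, 4, 6, 8], [2, 7], [5]], Q = [[1, 2, 5, 6, 7], [3, 8], [4]]

Insert each entry of the permutation into P by Schensted row insertion, recording in Q the position of each new cell.

Insert 2: appended to row 1. P = [[2]], Q = [[1]].
Insert 5: appended to row 1. P = [[2, 5]], Q = [[1, 2]].
Insert 3: 3 bumps 5 from row 1; 5 starts row 2. P = [[2, 3], [5]], Q = [[1, 2], [3]].
Insert 1: 1 bumps 2 from row 1; 2 bumps 5 from row 2; 5 starts row 3. P = [[1, 3], [2], [5]], Q = [[1, 2], [3], [4]].
Insert 4: appended to row 1. P = [[1, 3, 4], [2], [5]], Q = [[1, 2, 5], [3], [4]].
Insert 7: appended to row 1. P = [[1, 3, 4, 7], [2], [5]], Q = [[1, 2, 5, 6], [3], [4]].
Insert 8: appended to row 1. P = [[1, 3, 4, 7, 8], [2], [5]], Q = [[1, 2, 5, 6, 7], [3], [4]].
Insert 6: 6 bumps 7 from row 1; 7 appends to row 2. P = [[1, 3, 4, 6, 8], [2, 7], [5]], Q = [[1, 2, 5, 6, 7], [3, 8], [4]].

So P = [[1, 3, 4, 6, 8], [2, 7], [5]], Q = [[1, 2, 5, 6, 7], [3, 8], [4]].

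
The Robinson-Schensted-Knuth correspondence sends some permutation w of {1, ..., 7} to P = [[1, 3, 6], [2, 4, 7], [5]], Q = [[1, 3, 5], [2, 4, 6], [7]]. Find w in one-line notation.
2 1 5 4 7 6 3

Reverse the RSK construction: for i from n down to 1, find the cell of Q containing i, remove the entry at that cell from P, and reverse-bump it up through P; the value ejected from row 1 is w(i).

Step i=7: Q has 7 at row 3, column 1; remove 5 from row 3 of P and reverse-bump: 5 enters row 2 and ejects 4; 4 enters row 1 and ejects 3. So w(7) = 3. P is now [[1, 4, 6], [2, 5, 7]].
Step i=6: Q has 6 at row 2, column 3; remove 7 from row 2 of P and reverse-bump: 7 enters row 1 and ejects 6. So w(6) = 6. P is now [[1, 4, 7], [2, 5]].
Step i=5: Q has 5 at row 1, column 3; remove that cell from P, ejecting 7. So w(5) = 7. P is now [[1, 4], [2, 5]].
Step i=4: Q has 4 at row 2, column 2; remove 5 from row 2 of P and reverse-bump: 5 enters row 1 and ejects 4. So w(4) = 4. P is now [[1, 5], [2]].
Step i=3: Q has 3 at row 1, column 2; remove that cell from P, ejecting 5. So w(3) = 5. P is now [[1], [2]].
Step i=2: Q has 2 at row 2, column 1; remove 2 from row 2 of P and reverse-bump: 2 enters row 1 and ejects 1. So w(2) = 1. P is now [[2]].
Step i=1: Q has 1 at row 1, column 1; remove that cell from P, ejecting 2. So w(1) = 2. P is now [].

So w = 2 1 5 4 7 6 3.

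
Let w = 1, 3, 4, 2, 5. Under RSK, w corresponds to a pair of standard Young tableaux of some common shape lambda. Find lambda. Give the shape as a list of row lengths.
Row-insert each entry into an empty tableau.

After inserting 1: P = [[1]].
After inserting 3: P = [[1, 3]].
After inserting 4: P = [[1, 3, 4]].
After inserting 2: P = [[1, 2, 4], [3]].
After inserting 5: P = [[1, 2, 4, 5], [3]].

The final insertion tableau P = [[1, 2, 4, 5], [3]] has shape [4, 1].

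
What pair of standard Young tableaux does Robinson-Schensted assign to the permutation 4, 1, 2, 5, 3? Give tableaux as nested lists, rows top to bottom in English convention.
P = [[1, 2, 3], [4, 5]], Q = [[1, 3, 4], [2, 5]]

Insert each entry of the permutation into P by Schensted row insertion, recording in Q the position of each new cell.

Insert 4: appended to row 1. P = [[4]].
Insert 1: 1 bumps 4 from row 1; 4 starts row 2. P = [[1], [4]].
Insert 2: appended to row 1. P = [[1, 2], [4]].
Insert 5: appended to row 1. P = [[1, 2, 5], [4]].
Insert 3: 3 bumps 5 from row 1; 5 appends to row 2. P = [[1, 2, 3], [4, 5]].

So P = [[1, 2, 3], [4, 5]], Q = [[1, 3, 4], [2, 5]].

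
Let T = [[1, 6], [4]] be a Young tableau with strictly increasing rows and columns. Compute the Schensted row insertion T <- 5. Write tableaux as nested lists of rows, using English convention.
In row 1, 5 replaces 6 (the leftmost entry greater than 5); 6 is bumped to row 2. 6 is appended to row 2. The new tableau is [[1, 5], [4, 6]].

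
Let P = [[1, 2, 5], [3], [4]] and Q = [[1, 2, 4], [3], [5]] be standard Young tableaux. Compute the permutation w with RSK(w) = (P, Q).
Reverse the RSK construction: for i from n down to 1, find the cell of Q containing i, remove the entry at that cell from P, and reverse-bump it up through P; the value ejected from row 1 is w(i).

Step i=5: Q has 5 at row 3, column 1; remove 4 from row 3 of P and reverse-bump: 4 enters row 2 and ejects 3; 3 enters row 1 and ejects 2. So w(5) = 2. P is now [[1, 3, 5], [4]].
Step i=4: Q has 4 at row 1, column 3; remove that cell from P, ejecting 5. So w(4) = 5. P is now [[1, 3], [4]].
Step i=3: Q has 3 at row 2, column 1; remove 4 from row 2 of P and reverse-bump: 4 enters row 1 and ejects 3. So w(3) = 3. P is now [[1, 4]].
Step i=2: Q has 2 at row 1, column 2; remove that cell from P, ejecting 4. So w(2) = 4. P is now [[1]].
Step i=1: Q has 1 at row 1, column 1; remove that cell from P, ejecting 1. So w(1) = 1. P is now [].

So w = 1 4 3 5 2.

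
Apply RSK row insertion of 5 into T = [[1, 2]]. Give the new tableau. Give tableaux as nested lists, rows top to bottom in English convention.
[[1, 2, 5]]

5 is larger than every entry of row 1, so it is appended to row 1. The new tableau is [[1, 2, 5]].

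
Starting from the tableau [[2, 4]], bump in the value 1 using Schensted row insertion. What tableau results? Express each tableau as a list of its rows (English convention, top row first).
In row 1, 1 replaces 2 (the leftmost entry greater than 1); 2 is bumped to row 2. 2 starts a new row 2. The new tableau is [[1, 4], [2]].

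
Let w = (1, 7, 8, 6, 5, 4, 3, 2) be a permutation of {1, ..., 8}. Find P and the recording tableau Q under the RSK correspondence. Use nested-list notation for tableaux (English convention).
P = [[1, 2, 8], [3], [4], [5], [6], [7]], Q = [[1, 2, 3], [4], [5], [6], [7], [8]]

Insert each entry of the permutation into P by Schensted row insertion, recording in Q the position of each new cell.

Insert 1: appended to row 1. P = [[1]].
Insert 7: appended to row 1. P = [[1, 7]].
Insert 8: appended to row 1. P = [[1, 7, 8]].
Insert 6: 6 bumps 7 from row 1; 7 starts row 2. P = [[1, 6, 8], [7]].
Insert 5: 5 bumps 6 from row 1; 6 bumps 7 from row 2; 7 starts row 3. P = [[1, 5, 8], [6], [7]].
Insert 4: 4 bumps 5 from row 1; 5 bumps 6 from row 2; 6 bumps 7 from row 3; 7 starts row 4. P = [[1, 4, 8], [5], [6], [7]].
Insert 3: 3 bumps 4 from row 1; 4 bumps 5 from row 2; 5 bumps 6 from row 3; 6 bumps 7 from row 4; 7 starts row 5. P = [[1, 3, 8], [4], [5], [6], [7]].
Insert 2: 2 bumps 3 from row 1; 3 bumps 4 from row 2; 4 bumps 5 from row 3; 5 bumps 6 from row 4; 6 bumps 7 from row 5; 7 starts row 6. P = [[1, 2, 8], [3], [4], [5], [6], [7]].

So P = [[1, 2, 8], [3], [4], [5], [6], [7]], Q = [[1, 2, 3], [4], [5], [6], [7], [8]].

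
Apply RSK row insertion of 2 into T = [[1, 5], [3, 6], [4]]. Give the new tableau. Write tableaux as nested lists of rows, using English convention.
[[1, 2], [3, 5], [4, 6]]

In row 1, 2 replaces 5 (the leftmost entry greater than 2); 5 is bumped to row 2. In row 2, 5 replaces 6 (the leftmost entry greater than 5); 6 is bumped to row 3. 6 is appended to row 3. The new tableau is [[1, 2], [3, 5], [4, 6]].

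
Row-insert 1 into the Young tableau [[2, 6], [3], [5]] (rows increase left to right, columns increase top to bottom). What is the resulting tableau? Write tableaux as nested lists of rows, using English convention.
In row 1, 1 replaces 2 (the leftmost entry greater than 1); 2 is bumped to row 2. In row 2, 2 replaces 3 (the leftmost entry greater than 2); 3 is bumped to row 3. In row 3, 3 replaces 5 (the leftmost entry greater than 3); 5 is bumped to row 4. 5 starts a new row 4. The new tableau is [[1, 6], [2], [3], [5]].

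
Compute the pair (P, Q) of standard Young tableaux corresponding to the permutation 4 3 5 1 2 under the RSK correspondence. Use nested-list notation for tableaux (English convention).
P = [[1, 2], [3, 5], [4]], Q = [[1, 3], [2, 5], [4]]

Insert each entry of the permutation into P by Schensted row insertion, recording in Q the position of each new cell.

Insert 4: appended to row 1. P = [[4]].
Insert 3: 3 bumps 4 from row 1; 4 starts row 2. P = [[3], [4]].
Insert 5: appended to row 1. P = [[3, 5], [4]].
Insert 1: 1 bumps 3 from row 1; 3 bumps 4 from row 2; 4 starts row 3. P = [[1, 5], [3], [4]].
Insert 2: 2 bumps 5 from row 1; 5 appends to row 2. P = [[1, 2], [3, 5], [4]].

So P = [[1, 2], [3, 5], [4]], Q = [[1, 3], [2, 5], [4]].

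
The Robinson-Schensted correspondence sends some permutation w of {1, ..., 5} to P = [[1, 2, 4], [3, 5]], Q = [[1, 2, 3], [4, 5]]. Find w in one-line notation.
1 3 5 2 4

Reverse RSK: for i = n, n-1, ..., 1, locate i in Q, remove the corresponding corner cell from P, and reverse-bump its entry up through P; the value ejected from row 1 is w(i).

So w = 1 3 5 2 4.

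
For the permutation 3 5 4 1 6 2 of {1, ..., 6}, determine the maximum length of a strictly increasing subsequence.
3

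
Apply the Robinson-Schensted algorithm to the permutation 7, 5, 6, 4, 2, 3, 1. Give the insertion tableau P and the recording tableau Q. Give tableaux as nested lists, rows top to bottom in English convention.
Insert each entry of the permutation into P by Schensted row insertion, recording in Q the position of each new cell.

Insert 7: appended to row 1. P = [[7]].
Insert 5: 5 bumps 7 from row 1; 7 starts row 2. P = [[5], [7]].
Insert 6: appended to row 1. P = [[5, 6], [7]].
Insert 4: 4 bumps 5 from row 1; 5 bumps 7 from row 2; 7 starts row 3. P = [[4, 6], [5], [7]].
Insert 2: 2 bumps 4 from row 1; 4 bumps 5 from row 2; 5 bumps 7 from row 3; 7 starts row 4. P = [[2, 6], [4], [5], [7]].
Insert 3: 3 bumps 6 from row 1; 6 appends to row 2. P = [[2, 3], [4, 6], [5], [7]].
Insert 1: 1 bumps 2 from row 1; 2 bumps 4 from row 2; 4 bumps 5 from row 3; 5 bumps 7 from row 4; 7 starts row 5. P = [[1, 3], [2, 6], [4], [5], [7]].

So P = [[1, 3], [2, 6], [4], [5], [7]], Q = [[1, 3], [2, 6], [4], [5], [7]].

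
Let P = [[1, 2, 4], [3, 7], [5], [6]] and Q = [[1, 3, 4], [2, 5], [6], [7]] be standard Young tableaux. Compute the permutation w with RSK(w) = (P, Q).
6 1 3 7 5 4 2

Reverse the RSK construction: for i from n down to 1, find the cell of Q containing i, remove the entry at that cell from P, and reverse-bump it up through P; the value ejected from row 1 is w(i).

Step i=7: Q has 7 at row 4, column 1; remove 6 from row 4 of P and reverse-bump: 6 enters row 3 and ejects 5; 5 enters row 2 and ejects 3; 3 enters row 1 and ejects 2. So w(7) = 2. P is now [[1, 3, 4], [5, 7], [6]].
Step i=6: Q has 6 at row 3, column 1; remove 6 from row 3 of P and reverse-bump: 6 enters row 2 and ejects 5; 5 enters row 1 and ejects 4. So w(6) = 4. P is now [[1, 3, 5], [6, 7]].
Step i=5: Q has 5 at row 2, column 2; remove 7 from row 2 of P and reverse-bump: 7 enters row 1 and ejects 5. So w(5) = 5. P is now [[1, 3, 7], [6]].
Step i=4: Q has 4 at row 1, column 3; remove that cell from P, ejecting 7. So w(4) = 7. P is now [[1, 3], [6]].
Step i=3: Q has 3 at row 1, column 2; remove that cell from P, ejecting 3. So w(3) = 3. P is now [[1], [6]].
Step i=2: Q has 2 at row 2, column 1; remove 6 from row 2 of P and reverse-bump: 6 enters row 1 and ejects 1. So w(2) = 1. P is now [[6]].
Step i=1: Q has 1 at row 1, column 1; remove that cell from P, ejecting 6. So w(1) = 6. P is now [].

So w = 6 1 3 7 5 4 2.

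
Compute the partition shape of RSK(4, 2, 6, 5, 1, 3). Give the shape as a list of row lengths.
Row-insert each entry into an empty tableau.

After inserting 4: P = [[4]].
After inserting 2: P = [[2], [4]].
After inserting 6: P = [[2, 6], [4]].
After inserting 5: P = [[2, 5], [4, 6]].
After inserting 1: P = [[1, 5], [2, 6], [4]].
After inserting 3: P = [[1, 3], [2, 5], [4, 6]].

The final insertion tableau P = [[1, 3], [2, 5], [4, 6]] has shape [2, 2, 2].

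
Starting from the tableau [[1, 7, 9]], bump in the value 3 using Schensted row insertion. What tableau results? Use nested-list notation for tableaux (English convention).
[[1, 3, 9], [7]]

In row 1, 3 replaces 7 (the leftmost entry greater than 3); 7 is bumped to row 2. 7 starts a new row 2. The new tableau is [[1, 3, 9], [7]].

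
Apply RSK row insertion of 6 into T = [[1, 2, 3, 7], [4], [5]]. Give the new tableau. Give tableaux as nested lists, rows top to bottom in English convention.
[[1, 2, 3, 6], [4, 7], [5]]

In row 1, 6 replaces 7 (the leftmost entry greater than 6); 7 is bumped to row 2. 7 is appended to row 2. The new tableau is [[1, 2, 3, 6], [4, 7], [5]].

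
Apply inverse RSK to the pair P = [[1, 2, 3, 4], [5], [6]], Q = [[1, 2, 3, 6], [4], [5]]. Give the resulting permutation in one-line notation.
Reverse the RSK construction: for i from n down to 1, find the cell of Q containing i, remove the entry at that cell from P, and reverse-bump it up through P; the value ejected from row 1 is w(i).

Step i=6: Q has 6 at row 1, column 4; remove that cell from P, ejecting 4. So w(6) = 4. P is now [[1, 2, 3], [5], [6]].
Step i=5: Q has 5 at row 3, column 1; remove 6 from row 3 of P and reverse-bump: 6 enters row 2 and ejects 5; 5 enters row 1 and ejects 3. So w(5) = 3. P is now [[1, 2, 5], [6]].
Step i=4: Q has 4 at row 2, column 1; remove 6 from row 2 of P and reverse-bump: 6 enters row 1 and ejects 5. So w(4) = 5. P is now [[1, 2, 6]].
Step i=3: Q has 3 at row 1, column 3; remove that cell from P, ejecting 6. So w(3) = 6. P is now [[1, 2]].
Step i=2: Q has 2 at row 1, column 2; remove that cell from P, ejecting 2. So w(2) = 2. P is now [[1]].
Step i=1: Q has 1 at row 1, column 1; remove that cell from P, ejecting 1. So w(1) = 1. P is now [].

So w = 1 2 6 5 3 4.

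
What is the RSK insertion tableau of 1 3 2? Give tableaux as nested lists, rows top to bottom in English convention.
After inserting 1: P = [[1]].
After inserting 3: P = [[1, 3]].
After inserting 2: P = [[1, 2], [3]].

So P = [[1, 2], [3]].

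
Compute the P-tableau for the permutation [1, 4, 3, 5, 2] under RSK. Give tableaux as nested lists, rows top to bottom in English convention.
P = [[1, 2, 5], [3], [4]]

Insert 1: appended to row 1. P = [[1]].
Insert 4: appended to row 1. P = [[1, 4]].
Insert 3: 3 bumps 4 from row 1; 4 starts row 2. P = [[1, 3], [4]].
Insert 5: appended to row 1. P = [[1, 3, 5], [4]].
Insert 2: 2 bumps 3 from row 1; 3 bumps 4 from row 2; 4 starts row 3. P = [[1, 2, 5], [3], [4]].

So P = [[1, 2, 5], [3], [4]].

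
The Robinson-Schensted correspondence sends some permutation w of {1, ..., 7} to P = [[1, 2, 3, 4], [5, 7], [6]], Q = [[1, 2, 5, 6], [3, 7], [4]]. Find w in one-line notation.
Reverse the RSK construction: for i from n down to 1, find the cell of Q containing i, remove the entry at that cell from P, and reverse-bump it up through P; the value ejected from row 1 is w(i).

Step i=7: Q has 7 at row 2, column 2; remove 7 from row 2 of P and reverse-bump: 7 enters row 1 and ejects 4. So w(7) = 4. P is now [[1, 2, 3, 7], [5], [6]].
Step i=6: Q has 6 at row 1, column 4; remove that cell from P, ejecting 7. So w(6) = 7. P is now [[1, 2, 3], [5], [6]].
Step i=5: Q has 5 at row 1, column 3; remove that cell from P, ejecting 3. So w(5) = 3. P is now [[1, 2], [5], [6]].
Step i=4: Q has 4 at row 3, column 1; remove 6 from row 3 of P and reverse-bump: 6 enters row 2 and ejects 5; 5 enters row 1 and ejects 2. So w(4) = 2. P is now [[1, 5], [6]].
Step i=3: Q has 3 at row 2, column 1; remove 6 from row 2 of P and reverse-bump: 6 enters row 1 and ejects 5. So w(3) = 5. P is now [[1, 6]].
Step i=2: Q has 2 at row 1, column 2; remove that cell from P, ejecting 6. So w(2) = 6. P is now [[1]].
Step i=1: Q has 1 at row 1, column 1; remove that cell from P, ejecting 1. So w(1) = 1. P is now [].

So w = 1 6 5 2 3 7 4.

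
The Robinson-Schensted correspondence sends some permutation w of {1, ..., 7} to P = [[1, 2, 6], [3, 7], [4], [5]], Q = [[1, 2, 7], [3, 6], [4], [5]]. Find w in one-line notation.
5 7 4 3 1 2 6

Reverse RSK: for i = n, n-1, ..., 1, locate i in Q, remove the corresponding corner cell from P, and reverse-bump its entry up through P; the value ejected from row 1 is w(i).

So w = 5 7 4 3 1 2 6.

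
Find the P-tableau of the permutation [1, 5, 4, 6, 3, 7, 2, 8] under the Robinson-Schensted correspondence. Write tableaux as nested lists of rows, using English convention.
After inserting 1: P = [[1]].
After inserting 5: P = [[1, 5]].
After inserting 4: P = [[1, 4], [5]].
After inserting 6: P = [[1, 4, 6], [5]].
After inserting 3: P = [[1, 3, 6], [4], [5]].
After inserting 7: P = [[1, 3, 6, 7], [4], [5]].
After inserting 2: P = [[1, 2, 6, 7], [3], [4], [5]].
After inserting 8: P = [[1, 2, 6, 7, 8], [3], [4], [5]].

So P = [[1, 2, 6, 7, 8], [3], [4], [5]].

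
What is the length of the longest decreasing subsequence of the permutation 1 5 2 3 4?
2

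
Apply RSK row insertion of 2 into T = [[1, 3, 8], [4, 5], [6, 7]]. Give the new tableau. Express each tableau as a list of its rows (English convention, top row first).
[[1, 2, 8], [3, 5], [4, 7], [6]]

In row 1, 2 replaces 3 (the leftmost entry greater than 2); 3 is bumped to row 2. In row 2, 3 replaces 4 (the leftmost entry greater than 3); 4 is bumped to row 3. In row 3, 4 replaces 6 (the leftmost entry greater than 4); 6 is bumped to row 4. 6 starts a new row 4. The new tableau is [[1, 2, 8], [3, 5], [4, 7], [6]].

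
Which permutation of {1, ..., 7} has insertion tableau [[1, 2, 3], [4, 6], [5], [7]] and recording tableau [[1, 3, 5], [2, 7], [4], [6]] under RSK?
7 1 5 4 6 2 3

Reverse RSK: for i = n, n-1, ..., 1, locate i in Q, remove the corresponding corner cell from P, and reverse-bump its entry up through P; the value ejected from row 1 is w(i).

So w = 7 1 5 4 6 2 3.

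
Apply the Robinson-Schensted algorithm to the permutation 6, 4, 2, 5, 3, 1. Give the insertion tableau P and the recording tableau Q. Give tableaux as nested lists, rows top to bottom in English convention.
P = [[1, 3], [2, 5], [4], [6]], Q = [[1, 4], [2, 5], [3], [6]]

Insert each entry of the permutation into P by Schensted row insertion, recording in Q the position of each new cell.

Insert 6: appended to row 1. P = [[6]], Q = [[1]].
Insert 4: 4 bumps 6 from row 1; 6 starts row 2. P = [[4], [6]], Q = [[1], [2]].
Insert 2: 2 bumps 4 from row 1; 4 bumps 6 from row 2; 6 starts row 3. P = [[2], [4], [6]], Q = [[1], [2], [3]].
Insert 5: appended to row 1. P = [[2, 5], [4], [6]], Q = [[1, 4], [2], [3]].
Insert 3: 3 bumps 5 from row 1; 5 appends to row 2. P = [[2, 3], [4, 5], [6]], Q = [[1, 4], [2, 5], [3]].
Insert 1: 1 bumps 2 from row 1; 2 bumps 4 from row 2; 4 bumps 6 from row 3; 6 starts row 4. P = [[1, 3], [2, 5], [4], [6]], Q = [[1, 4], [2, 5], [3], [6]].

So P = [[1, 3], [2, 5], [4], [6]], Q = [[1, 4], [2, 5], [3], [6]].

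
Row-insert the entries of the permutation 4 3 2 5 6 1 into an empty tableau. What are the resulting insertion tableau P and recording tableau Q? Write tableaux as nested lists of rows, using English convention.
Insert each entry of the permutation into P by Schensted row insertion, recording in Q the position of each new cell.

Insert 4: appended to row 1. P = [[4]].
Insert 3: 3 bumps 4 from row 1; 4 starts row 2. P = [[3], [4]].
Insert 2: 2 bumps 3 from row 1; 3 bumps 4 from row 2; 4 starts row 3. P = [[2], [3], [4]].
Insert 5: appended to row 1. P = [[2, 5], [3], [4]].
Insert 6: appended to row 1. P = [[2, 5, 6], [3], [4]].
Insert 1: 1 bumps 2 from row 1; 2 bumps 3 from row 2; 3 bumps 4 from row 3; 4 starts row 4. P = [[1, 5, 6], [2], [3], [4]].

So P = [[1, 5, 6], [2], [3], [4]], Q = [[1, 4, 5], [2], [3], [6]].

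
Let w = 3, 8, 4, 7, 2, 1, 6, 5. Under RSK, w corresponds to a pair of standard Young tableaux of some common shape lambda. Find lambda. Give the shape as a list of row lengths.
[3, 2, 2, 1]

Row-insert each entry into an empty tableau.

After inserting 3: P = [[3]].
After inserting 8: P = [[3, 8]].
After inserting 4: P = [[3, 4], [8]].
After inserting 7: P = [[3, 4, 7], [8]].
After inserting 2: P = [[2, 4, 7], [3], [8]].
After inserting 1: P = [[1, 4, 7], [2], [3], [8]].
After inserting 6: P = [[1, 4, 6], [2, 7], [3], [8]].
After inserting 5: P = [[1, 4, 5], [2, 6], [3, 7], [8]].

The final insertion tableau P = [[1, 4, 5], [2, 6], [3, 7], [8]] has shape [3, 2, 2, 1].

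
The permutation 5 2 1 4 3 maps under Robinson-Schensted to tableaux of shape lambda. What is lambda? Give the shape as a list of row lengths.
Row-insert each entry into an empty tableau.

After inserting 5: P = [[5]].
After inserting 2: P = [[2], [5]].
After inserting 1: P = [[1], [2], [5]].
After inserting 4: P = [[1, 4], [2], [5]].
After inserting 3: P = [[1, 3], [2, 4], [5]].

The final insertion tableau P = [[1, 3], [2, 4], [5]] has shape [2, 2, 1].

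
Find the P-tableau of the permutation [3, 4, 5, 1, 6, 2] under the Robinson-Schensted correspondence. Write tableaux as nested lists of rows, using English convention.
After inserting 3: P = [[3]].
After inserting 4: P = [[3, 4]].
After inserting 5: P = [[3, 4, 5]].
After inserting 1: P = [[1, 4, 5], [3]].
After inserting 6: P = [[1, 4, 5, 6], [3]].
After inserting 2: P = [[1, 2, 5, 6], [3, 4]].

So P = [[1, 2, 5, 6], [3, 4]].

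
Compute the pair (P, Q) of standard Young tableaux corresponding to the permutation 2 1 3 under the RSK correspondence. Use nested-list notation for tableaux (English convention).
P = [[1, 3], [2]], Q = [[1, 3], [2]]

Insert each entry of the permutation into P by Schensted row insertion, recording in Q the position of each new cell.

After inserting 2: P = [[2]].
After inserting 1: P = [[1], [2]].
After inserting 3: P = [[1, 3], [2]].

So P = [[1, 3], [2]], Q = [[1, 3], [2]].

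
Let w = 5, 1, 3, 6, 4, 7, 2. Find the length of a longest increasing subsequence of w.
4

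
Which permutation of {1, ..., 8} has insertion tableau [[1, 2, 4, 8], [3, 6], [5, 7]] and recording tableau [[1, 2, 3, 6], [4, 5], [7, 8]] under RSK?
1 5 7 3 6 8 2 4

Reverse RSK: for i = n, n-1, ..., 1, locate i in Q, remove the corresponding corner cell from P, and reverse-bump its entry up through P; the value ejected from row 1 is w(i).

So w = 1 5 7 3 6 8 2 4.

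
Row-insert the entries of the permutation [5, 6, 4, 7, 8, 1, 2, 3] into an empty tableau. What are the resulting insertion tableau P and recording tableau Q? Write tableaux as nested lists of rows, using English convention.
Insert each entry of the permutation into P by Schensted row insertion, recording in Q the position of each new cell.

Insert 5: appended to row 1. P = [[5]].
Insert 6: appended to row 1. P = [[5, 6]].
Insert 4: 4 bumps 5 from row 1; 5 starts row 2. P = [[4, 6], [5]].
Insert 7: appended to row 1. P = [[4, 6, 7], [5]].
Insert 8: appended to row 1. P = [[4, 6, 7, 8], [5]].
Insert 1: 1 bumps 4 from row 1; 4 bumps 5 from row 2; 5 starts row 3. P = [[1, 6, 7, 8], [4], [5]].
Insert 2: 2 bumps 6 from row 1; 6 appends to row 2. P = [[1, 2, 7, 8], [4, 6], [5]].
Insert 3: 3 bumps 7 from row 1; 7 appends to row 2. P = [[1, 2, 3, 8], [4, 6, 7], [5]].

So P = [[1, 2, 3, 8], [4, 6, 7], [5]], Q = [[1, 2, 4, 5], [3, 7, 8], [6]].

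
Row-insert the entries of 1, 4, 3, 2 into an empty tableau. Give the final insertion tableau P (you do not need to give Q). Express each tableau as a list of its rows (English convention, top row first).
P = [[1, 2], [3], [4]]

Insert 1: appended to row 1. P = [[1]].
Insert 4: appended to row 1. P = [[1, 4]].
Insert 3: 3 bumps 4 from row 1; 4 starts row 2. P = [[1, 3], [4]].
Insert 2: 2 bumps 3 from row 1; 3 bumps 4 from row 2; 4 starts row 3. P = [[1, 2], [3], [4]].

So P = [[1, 2], [3], [4]].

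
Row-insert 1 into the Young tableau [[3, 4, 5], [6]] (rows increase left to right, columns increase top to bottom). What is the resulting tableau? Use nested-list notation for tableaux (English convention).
In row 1, 1 replaces 3 (the leftmost entry greater than 1); 3 is bumped to row 2. In row 2, 3 replaces 6 (the leftmost entry greater than 3); 6 is bumped to row 3. 6 starts a new row 3. The new tableau is [[1, 4, 5], [3], [6]].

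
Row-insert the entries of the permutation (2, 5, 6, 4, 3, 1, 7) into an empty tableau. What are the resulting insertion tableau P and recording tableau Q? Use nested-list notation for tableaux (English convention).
Insert each entry of the permutation into P by Schensted row insertion, recording in Q the position of each new cell.

Insert 2: appended to row 1. P = [[2]], Q = [[1]].
Insert 5: appended to row 1. P = [[2, 5]], Q = [[1, 2]].
Insert 6: appended to row 1. P = [[2, 5, 6]], Q = [[1, 2, 3]].
Insert 4: 4 bumps 5 from row 1; 5 starts row 2. P = [[2, 4, 6], [5]], Q = [[1, 2, 3], [4]].
Insert 3: 3 bumps 4 from row 1; 4 bumps 5 from row 2; 5 starts row 3. P = [[2, 3, 6], [4], [5]], Q = [[1, 2, 3], [4], [5]].
Insert 1: 1 bumps 2 from row 1; 2 bumps 4 from row 2; 4 bumps 5 from row 3; 5 starts row 4. P = [[1, 3, 6], [2], [4], [5]], Q = [[1, 2, 3], [4], [5], [6]].
Insert 7: appended to row 1. P = [[1, 3, 6, 7], [2], [4], [5]], Q = [[1, 2, 3, 7], [4], [5], [6]].

So P = [[1, 3, 6, 7], [2], [4], [5]], Q = [[1, 2, 3, 7], [4], [5], [6]].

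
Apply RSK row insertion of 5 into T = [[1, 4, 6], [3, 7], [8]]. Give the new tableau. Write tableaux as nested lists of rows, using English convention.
[[1, 4, 5], [3, 6], [7], [8]]

In row 1, 5 replaces 6 (the leftmost entry greater than 5); 6 is bumped to row 2. In row 2, 6 replaces 7 (the leftmost entry greater than 6); 7 is bumped to row 3. In row 3, 7 replaces 8 (the leftmost entry greater than 7); 8 is bumped to row 4. 8 starts a new row 4. The new tableau is [[1, 4, 5], [3, 6], [7], [8]].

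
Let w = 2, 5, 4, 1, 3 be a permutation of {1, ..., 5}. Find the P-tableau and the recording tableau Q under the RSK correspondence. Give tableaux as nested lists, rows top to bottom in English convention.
P = [[1, 3], [2, 4], [5]], Q = [[1, 2], [3, 5], [4]]

Insert each entry of the permutation into P by Schensted row insertion, recording in Q the position of each new cell.

Insert 2: appended to row 1. P = [[2]].
Insert 5: appended to row 1. P = [[2, 5]].
Insert 4: 4 bumps 5 from row 1; 5 starts row 2. P = [[2, 4], [5]].
Insert 1: 1 bumps 2 from row 1; 2 bumps 5 from row 2; 5 starts row 3. P = [[1, 4], [2], [5]].
Insert 3: 3 bumps 4 from row 1; 4 appends to row 2. P = [[1, 3], [2, 4], [5]].

So P = [[1, 3], [2, 4], [5]], Q = [[1, 2], [3, 5], [4]].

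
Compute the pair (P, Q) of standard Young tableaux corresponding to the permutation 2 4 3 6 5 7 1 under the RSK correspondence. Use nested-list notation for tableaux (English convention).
Insert each entry of the permutation into P by Schensted row insertion, recording in Q the position of each new cell.

After inserting 2: P = [[2]].
After inserting 4: P = [[2, 4]].
After inserting 3: P = [[2, 3], [4]].
After inserting 6: P = [[2, 3, 6], [4]].
After inserting 5: P = [[2, 3, 5], [4, 6]].
After inserting 7: P = [[2, 3, 5, 7], [4, 6]].
After inserting 1: P = [[1, 3, 5, 7], [2, 6], [4]].

So P = [[1, 3, 5, 7], [2, 6], [4]], Q = [[1, 2, 4, 6], [3, 5], [7]].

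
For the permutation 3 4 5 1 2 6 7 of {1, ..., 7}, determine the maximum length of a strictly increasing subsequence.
5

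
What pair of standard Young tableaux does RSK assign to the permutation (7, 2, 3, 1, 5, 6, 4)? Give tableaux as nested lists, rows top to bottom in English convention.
Insert each entry of the permutation into P by Schensted row insertion, recording in Q the position of each new cell.

Insert 7: appended to row 1. P = [[7]], Q = [[1]].
Insert 2: 2 bumps 7 from row 1; 7 starts row 2. P = [[2], [7]], Q = [[1], [2]].
Insert 3: appended to row 1. P = [[2, 3], [7]], Q = [[1, 3], [2]].
Insert 1: 1 bumps 2 from row 1; 2 bumps 7 from row 2; 7 starts row 3. P = [[1, 3], [2], [7]], Q = [[1, 3], [2], [4]].
Insert 5: appended to row 1. P = [[1, 3, 5], [2], [7]], Q = [[1, 3, 5], [2], [4]].
Insert 6: appended to row 1. P = [[1, 3, 5, 6], [2], [7]], Q = [[1, 3, 5, 6], [2], [4]].
Insert 4: 4 bumps 5 from row 1; 5 appends to row 2. P = [[1, 3, 4, 6], [2, 5], [7]], Q = [[1, 3, 5, 6], [2, 7], [4]].

So P = [[1, 3, 4, 6], [2, 5], [7]], Q = [[1, 3, 5, 6], [2, 7], [4]].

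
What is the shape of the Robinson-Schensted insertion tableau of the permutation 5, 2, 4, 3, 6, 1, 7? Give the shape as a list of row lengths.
[4, 1, 1, 1]

Row-insert each entry into an empty tableau.

After inserting 5: P = [[5]].
After inserting 2: P = [[2], [5]].
After inserting 4: P = [[2, 4], [5]].
After inserting 3: P = [[2, 3], [4], [5]].
After inserting 6: P = [[2, 3, 6], [4], [5]].
After inserting 1: P = [[1, 3, 6], [2], [4], [5]].
After inserting 7: P = [[1, 3, 6, 7], [2], [4], [5]].

The final insertion tableau P = [[1, 3, 6, 7], [2], [4], [5]] has shape [4, 1, 1, 1].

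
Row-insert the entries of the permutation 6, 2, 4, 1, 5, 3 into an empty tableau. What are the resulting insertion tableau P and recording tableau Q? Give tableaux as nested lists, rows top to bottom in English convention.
P = [[1, 3, 5], [2, 4], [6]], Q = [[1, 3, 5], [2, 6], [4]]

Insert each entry of the permutation into P by Schensted row insertion, recording in Q the position of each new cell.

After inserting 6: P = [[6]].
After inserting 2: P = [[2], [6]].
After inserting 4: P = [[2, 4], [6]].
After inserting 1: P = [[1, 4], [2], [6]].
After inserting 5: P = [[1, 4, 5], [2], [6]].
After inserting 3: P = [[1, 3, 5], [2, 4], [6]].

So P = [[1, 3, 5], [2, 4], [6]], Q = [[1, 3, 5], [2, 6], [4]].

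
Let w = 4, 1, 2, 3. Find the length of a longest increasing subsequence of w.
3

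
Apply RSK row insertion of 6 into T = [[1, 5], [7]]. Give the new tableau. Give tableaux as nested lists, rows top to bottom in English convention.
6 is larger than every entry of row 1, so it is appended to row 1. The new tableau is [[1, 5, 6], [7]].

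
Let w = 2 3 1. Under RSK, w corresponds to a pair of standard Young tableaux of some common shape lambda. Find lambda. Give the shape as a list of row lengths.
Row-insert each entry into an empty tableau.

After inserting 2: P = [[2]].
After inserting 3: P = [[2, 3]].
After inserting 1: P = [[1, 3], [2]].

The final insertion tableau P = [[1, 3], [2]] has shape [2, 1].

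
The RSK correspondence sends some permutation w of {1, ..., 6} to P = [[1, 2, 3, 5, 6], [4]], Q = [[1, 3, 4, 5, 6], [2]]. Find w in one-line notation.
4 1 2 3 5 6

Reverse the RSK construction: for i from n down to 1, find the cell of Q containing i, remove the entry at that cell from P, and reverse-bump it up through P; the value ejected from row 1 is w(i).

Step i=6: Q has 6 at row 1, column 5; remove that cell from P, ejecting 6. So w(6) = 6. P is now [[1, 2, 3, 5], [4]].
Step i=5: Q has 5 at row 1, column 4; remove that cell from P, ejecting 5. So w(5) = 5. P is now [[1, 2, 3], [4]].
Step i=4: Q has 4 at row 1, column 3; remove that cell from P, ejecting 3. So w(4) = 3. P is now [[1, 2], [4]].
Step i=3: Q has 3 at row 1, column 2; remove that cell from P, ejecting 2. So w(3) = 2. P is now [[1], [4]].
Step i=2: Q has 2 at row 2, column 1; remove 4 from row 2 of P and reverse-bump: 4 enters row 1 and ejects 1. So w(2) = 1. P is now [[4]].
Step i=1: Q has 1 at row 1, column 1; remove that cell from P, ejecting 4. So w(1) = 4. P is now [].

So w = 4 1 2 3 5 6.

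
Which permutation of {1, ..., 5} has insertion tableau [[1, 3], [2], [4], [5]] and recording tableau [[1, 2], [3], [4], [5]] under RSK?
2 5 4 3 1

Reverse the RSK construction: for i from n down to 1, find the cell of Q containing i, remove the entry at that cell from P, and reverse-bump it up through P; the value ejected from row 1 is w(i).

Step i=5: Q has 5 at row 4, column 1; remove 5 from row 4 of P and reverse-bump: 5 enters row 3 and ejects 4; 4 enters row 2 and ejects 2; 2 enters row 1 and ejects 1. So w(5) = 1. P is now [[2, 3], [4], [5]].
Step i=4: Q has 4 at row 3, column 1; remove 5 from row 3 of P and reverse-bump: 5 enters row 2 and ejects 4; 4 enters row 1 and ejects 3. So w(4) = 3. P is now [[2, 4], [5]].
Step i=3: Q has 3 at row 2, column 1; remove 5 from row 2 of P and reverse-bump: 5 enters row 1 and ejects 4. So w(3) = 4. P is now [[2, 5]].
Step i=2: Q has 2 at row 1, column 2; remove that cell from P, ejecting 5. So w(2) = 5. P is now [[2]].
Step i=1: Q has 1 at row 1, column 1; remove that cell from P, ejecting 2. So w(1) = 2. P is now [].

So w = 2 5 4 3 1.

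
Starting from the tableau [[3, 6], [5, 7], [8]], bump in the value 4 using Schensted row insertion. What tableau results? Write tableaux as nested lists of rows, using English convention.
In row 1, 4 replaces 6 (the leftmost entry greater than 4); 6 is bumped to row 2. In row 2, 6 replaces 7 (the leftmost entry greater than 6); 7 is bumped to row 3. In row 3, 7 replaces 8 (the leftmost entry greater than 7); 8 is bumped to row 4. 8 starts a new row 4. The new tableau is [[3, 4], [5, 6], [7], [8]].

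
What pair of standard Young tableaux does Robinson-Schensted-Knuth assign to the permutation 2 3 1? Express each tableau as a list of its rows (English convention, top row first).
Insert each entry of the permutation into P by Schensted row insertion, recording in Q the position of each new cell.

After inserting 2: P = [[2]].
After inserting 3: P = [[2, 3]].
After inserting 1: P = [[1, 3], [2]].

So P = [[1, 3], [2]], Q = [[1, 2], [3]].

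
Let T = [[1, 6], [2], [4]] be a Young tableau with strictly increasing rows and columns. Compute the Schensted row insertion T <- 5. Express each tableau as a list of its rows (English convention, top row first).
[[1, 5], [2, 6], [4]]

In row 1, 5 replaces 6 (the leftmost entry greater than 5); 6 is bumped to row 2. 6 is appended to row 2. The new tableau is [[1, 5], [2, 6], [4]].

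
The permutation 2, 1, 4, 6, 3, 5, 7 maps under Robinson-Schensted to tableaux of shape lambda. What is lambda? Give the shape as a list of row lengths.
Row-insert each entry into an empty tableau.

After inserting 2: P = [[2]].
After inserting 1: P = [[1], [2]].
After inserting 4: P = [[1, 4], [2]].
After inserting 6: P = [[1, 4, 6], [2]].
After inserting 3: P = [[1, 3, 6], [2, 4]].
After inserting 5: P = [[1, 3, 5], [2, 4, 6]].
After inserting 7: P = [[1, 3, 5, 7], [2, 4, 6]].

The final insertion tableau P = [[1, 3, 5, 7], [2, 4, 6]] has shape [4, 3].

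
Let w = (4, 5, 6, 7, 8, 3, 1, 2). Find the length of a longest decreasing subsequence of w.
3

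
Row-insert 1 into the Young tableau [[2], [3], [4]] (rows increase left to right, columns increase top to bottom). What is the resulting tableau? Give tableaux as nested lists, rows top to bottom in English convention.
[[1], [2], [3], [4]]

In row 1, 1 replaces 2 (the leftmost entry greater than 1); 2 is bumped to row 2. In row 2, 2 replaces 3 (the leftmost entry greater than 2); 3 is bumped to row 3. In row 3, 3 replaces 4 (the leftmost entry greater than 3); 4 is bumped to row 4. 4 starts a new row 4. The new tableau is [[1], [2], [3], [4]].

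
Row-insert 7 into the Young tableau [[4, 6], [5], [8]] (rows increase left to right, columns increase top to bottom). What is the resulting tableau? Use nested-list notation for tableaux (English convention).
7 is larger than every entry of row 1, so it is appended to row 1. The new tableau is [[4, 6, 7], [5], [8]].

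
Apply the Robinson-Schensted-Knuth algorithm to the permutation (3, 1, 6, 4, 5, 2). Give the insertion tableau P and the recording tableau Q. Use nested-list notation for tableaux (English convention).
Insert each entry of the permutation into P by Schensted row insertion, recording in Q the position of each new cell.

After inserting 3: P = [[3]].
After inserting 1: P = [[1], [3]].
After inserting 6: P = [[1, 6], [3]].
After inserting 4: P = [[1, 4], [3, 6]].
After inserting 5: P = [[1, 4, 5], [3, 6]].
After inserting 2: P = [[1, 2, 5], [3, 4], [6]].

So P = [[1, 2, 5], [3, 4], [6]], Q = [[1, 3, 5], [2, 4], [6]].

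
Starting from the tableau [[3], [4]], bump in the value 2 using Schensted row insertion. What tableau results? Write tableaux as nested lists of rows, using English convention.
[[2], [3], [4]]

In row 1, 2 replaces 3 (the leftmost entry greater than 2); 3 is bumped to row 2. In row 2, 3 replaces 4 (the leftmost entry greater than 3); 4 is bumped to row 3. 4 starts a new row 3. The new tableau is [[2], [3], [4]].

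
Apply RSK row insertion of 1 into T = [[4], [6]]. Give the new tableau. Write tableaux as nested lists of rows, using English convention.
[[1], [4], [6]]

In row 1, 1 replaces 4 (the leftmost entry greater than 1); 4 is bumped to row 2. In row 2, 4 replaces 6 (the leftmost entry greater than 4); 6 is bumped to row 3. 6 starts a new row 3. The new tableau is [[1], [4], [6]].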